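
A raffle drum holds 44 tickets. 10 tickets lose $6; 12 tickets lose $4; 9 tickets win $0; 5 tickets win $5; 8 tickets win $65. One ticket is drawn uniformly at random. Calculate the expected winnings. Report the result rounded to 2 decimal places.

$9.93

E[payout] = (10/44)·(-6) + (12/44)·(-4) + (9/44)·0 + (5/44)·5 + (8/44)·65 = 437/44
≈ $9.93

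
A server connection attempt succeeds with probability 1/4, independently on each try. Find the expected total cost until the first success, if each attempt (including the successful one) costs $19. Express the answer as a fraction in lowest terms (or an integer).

E[#attempts] = 1/p = 4; E[cost] = 19·4 = 76.

$76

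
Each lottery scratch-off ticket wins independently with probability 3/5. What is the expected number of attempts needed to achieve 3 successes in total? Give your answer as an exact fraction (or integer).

By linearity (sum of 3 independent geometric waits), E[trials] = 3/p = 3/(3/5) = 5.

5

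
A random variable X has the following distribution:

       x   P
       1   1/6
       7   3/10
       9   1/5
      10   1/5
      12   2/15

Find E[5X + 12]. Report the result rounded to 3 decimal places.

50.333

E[5x+12] = (1/6)·17 + (3/10)·47 + (1/5)·57 + (1/5)·62 + (2/15)·72
     = 151/3 ≈ 50.333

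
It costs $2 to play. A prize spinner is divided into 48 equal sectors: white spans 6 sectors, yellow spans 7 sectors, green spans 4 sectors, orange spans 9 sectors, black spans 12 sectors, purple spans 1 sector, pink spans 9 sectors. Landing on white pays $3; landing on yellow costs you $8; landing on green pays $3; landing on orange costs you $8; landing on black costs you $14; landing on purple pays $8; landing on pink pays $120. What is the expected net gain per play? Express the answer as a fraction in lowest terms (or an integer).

121/8 dollars

E[payout] = (6/48)·3 + (7/48)·(-8) + (4/48)·3 + (9/48)·(-8) + (12/48)·(-14) + (1/48)·8 + (9/48)·120 = 137/8
Expected profit = 137/8 − 2 = 121/8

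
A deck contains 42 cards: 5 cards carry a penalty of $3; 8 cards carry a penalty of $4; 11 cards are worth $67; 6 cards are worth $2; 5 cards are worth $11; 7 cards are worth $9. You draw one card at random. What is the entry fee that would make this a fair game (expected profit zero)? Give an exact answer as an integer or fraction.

E[payout] = (5/42)·(-3) + (8/42)·(-4) + (11/42)·67 + (6/42)·2 + (5/42)·11 + (7/42)·9 = 410/21
Fair fee = E[payout] = 410/21

410/21 dollars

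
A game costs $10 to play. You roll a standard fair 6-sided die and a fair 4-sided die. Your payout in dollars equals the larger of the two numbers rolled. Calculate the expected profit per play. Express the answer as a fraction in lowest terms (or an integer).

-73/12 dollars

Distribution of the larger of the two numbers rolled: 1 w.p. 1/24, 2 w.p. 1/8, 3 w.p. 5/24, 4 w.p. 7/24, 5 w.p. 1/6, 6 w.p. 1/6
E[payout] = (1/24)·1 + (1/8)·2 + (5/24)·3 + (7/24)·4 + (1/6)·5 + (1/6)·6 = 47/12
Expected profit = 47/12 − 10 = -73/12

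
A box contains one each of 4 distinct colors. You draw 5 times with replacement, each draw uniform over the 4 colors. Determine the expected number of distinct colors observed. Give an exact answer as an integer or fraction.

Let Xⱼ=1 if type j appears at least once. P(Xⱼ=1) = 1 − ((4−1)/4)^5 = 781/1024.
E[#distinct] = 4·781/1024 = 781/256.

781/256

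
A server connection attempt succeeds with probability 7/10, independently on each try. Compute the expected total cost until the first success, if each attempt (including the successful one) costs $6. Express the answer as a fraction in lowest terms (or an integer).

60/7 dollars

E[#attempts] = 1/p = 10/7; E[cost] = 6·10/7 = 60/7.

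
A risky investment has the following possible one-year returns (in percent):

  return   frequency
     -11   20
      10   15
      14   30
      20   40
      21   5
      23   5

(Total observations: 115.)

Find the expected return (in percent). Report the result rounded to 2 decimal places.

11.91

Total = 115, so P(return=-11) = 20/115, etc.
E[X] = (4/23)·(-11) + (3/23)·10 + (6/23)·14 + (8/23)·20 + (1/23)·21 + (1/23)·23
     = 274/23 ≈ 11.91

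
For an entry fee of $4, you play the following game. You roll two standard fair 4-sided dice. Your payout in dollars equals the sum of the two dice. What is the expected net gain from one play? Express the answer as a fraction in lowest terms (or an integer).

Distribution of the sum of the two dice: 2 w.p. 1/16, 3 w.p. 1/8, 4 w.p. 3/16, 5 w.p. 1/4, 6 w.p. 3/16, 7 w.p. 1/8, …
E[payout] = (1/16)·2 + (1/8)·3 + (3/16)·4 + (1/4)·5 + (3/16)·6 + (1/8)·7 + (1/16)·8 = 5
Expected profit = 5 − 4 = 1

$1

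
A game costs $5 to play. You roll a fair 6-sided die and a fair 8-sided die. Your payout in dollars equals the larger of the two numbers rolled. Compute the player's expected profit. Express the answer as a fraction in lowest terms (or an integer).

Distribution of the larger of the two numbers rolled: 1 w.p. 1/48, 2 w.p. 1/16, 3 w.p. 5/48, 4 w.p. 7/48, 5 w.p. 3/16, 6 w.p. 11/48, …
E[payout] = (1/48)·1 + (1/16)·2 + (5/48)·3 + (7/48)·4 + (3/16)·5 + (11/48)·6 + (1/8)·7 + (1/8)·8 = 251/48
Expected profit = 251/48 − 5 = 11/48

11/48 dollars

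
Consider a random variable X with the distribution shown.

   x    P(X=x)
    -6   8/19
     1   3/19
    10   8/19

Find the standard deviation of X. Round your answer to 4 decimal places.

E[X] = 35/19, E[X²] = 1091/19
Var(X) = E[X²] − (E[X])² = 1091/19 − 1225/361 = 19504/361
SD(X) = √(19504/361) ≈ 7.3504

7.3504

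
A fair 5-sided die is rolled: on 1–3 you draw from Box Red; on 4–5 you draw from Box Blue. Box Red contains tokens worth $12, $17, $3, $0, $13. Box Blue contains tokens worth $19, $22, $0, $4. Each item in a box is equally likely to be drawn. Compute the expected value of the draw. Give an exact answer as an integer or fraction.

E[X | Box Red] = (12 + 17 + 3 + 0 + 13)/5 = 9
E[X | Box Blue] = (19 + 22 + 0 + 4)/4 = 45/4
E[X] = (3/5)·9 + (2/5)·45/4 = 99/10

99/10 dollars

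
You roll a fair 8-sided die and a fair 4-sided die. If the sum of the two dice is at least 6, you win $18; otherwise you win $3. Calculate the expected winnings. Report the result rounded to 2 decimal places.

$13.31

E[payout] = (5/16)·3 + (11/16)·18 = 213/16
≈ $13.31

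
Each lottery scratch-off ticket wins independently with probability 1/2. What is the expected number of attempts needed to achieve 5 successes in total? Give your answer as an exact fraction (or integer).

10

By linearity (sum of 5 independent geometric waits), E[trials] = 5/p = 5/(1/2) = 10.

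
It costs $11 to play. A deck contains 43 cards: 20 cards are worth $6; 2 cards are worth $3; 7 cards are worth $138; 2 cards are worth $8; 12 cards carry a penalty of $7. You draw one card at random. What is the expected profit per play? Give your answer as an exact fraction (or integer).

E[payout] = (20/43)·6 + (2/43)·3 + (7/43)·138 + (2/43)·8 + (12/43)·(-7) = 1024/43
Expected profit = 1024/43 − 11 = 551/43

551/43 dollars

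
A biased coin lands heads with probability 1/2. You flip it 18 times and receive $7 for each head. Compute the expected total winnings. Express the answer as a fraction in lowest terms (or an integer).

E[#heads] = 18·1/2 = 9 (linearity over flips).
E[winnings] = 7·9 = 63.

$63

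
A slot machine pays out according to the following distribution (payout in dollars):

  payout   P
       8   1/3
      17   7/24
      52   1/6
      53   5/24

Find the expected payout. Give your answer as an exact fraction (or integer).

82/3 dollars

E[X] = (1/3)·8 + (7/24)·17 + (1/6)·52 + (5/24)·53
     = 82/3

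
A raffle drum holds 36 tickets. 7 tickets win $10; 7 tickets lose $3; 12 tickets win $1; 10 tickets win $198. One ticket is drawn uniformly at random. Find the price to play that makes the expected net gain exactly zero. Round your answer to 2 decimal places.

$56.69

E[payout] = (7/36)·10 + (7/36)·(-3) + (12/36)·1 + (10/36)·198 = 2041/36
Fair fee = E[payout] = 2041/36 ≈ $56.69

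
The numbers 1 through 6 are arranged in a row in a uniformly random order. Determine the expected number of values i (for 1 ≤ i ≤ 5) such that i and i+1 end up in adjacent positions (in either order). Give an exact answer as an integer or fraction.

5/3

For each i ∈ {1,…,5}, let Xᵢ = 1 if i and i+1 are adjacent. P(Xᵢ=1) = 2·(6−1)!/6! = 2/6.
By linearity, E[ΣXᵢ] = (5)·(2/6) = 5/3.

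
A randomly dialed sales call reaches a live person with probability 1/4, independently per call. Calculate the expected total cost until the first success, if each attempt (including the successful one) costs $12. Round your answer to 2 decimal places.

E[#attempts] = 1/p = 4; E[cost] = 12·4 = 48.
≈ 48.00

$48.00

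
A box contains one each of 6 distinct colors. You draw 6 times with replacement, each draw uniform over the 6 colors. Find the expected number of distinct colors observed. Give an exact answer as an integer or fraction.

31031/7776

Let Xⱼ=1 if type j appears at least once. P(Xⱼ=1) = 1 − ((6−1)/6)^6 = 31031/46656.
E[#distinct] = 6·31031/46656 = 31031/7776.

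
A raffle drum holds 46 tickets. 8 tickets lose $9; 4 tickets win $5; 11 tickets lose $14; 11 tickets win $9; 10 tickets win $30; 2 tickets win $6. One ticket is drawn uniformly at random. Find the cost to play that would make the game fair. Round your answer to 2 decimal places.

E[payout] = (8/46)·(-9) + (4/46)·5 + (11/46)·(-14) + (11/46)·9 + (10/46)·30 + (2/46)·6 = 205/46
Fair fee = E[payout] = 205/46 ≈ $4.46

$4.46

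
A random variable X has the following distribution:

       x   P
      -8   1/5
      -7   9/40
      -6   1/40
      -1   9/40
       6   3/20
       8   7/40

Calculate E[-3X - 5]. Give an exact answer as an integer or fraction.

-5/4

E[-3x-5] = (1/5)·19 + (9/40)·16 + (1/40)·13 + (9/40)·(-2) + (3/20)·(-23) + (7/40)·(-29)
     = -5/4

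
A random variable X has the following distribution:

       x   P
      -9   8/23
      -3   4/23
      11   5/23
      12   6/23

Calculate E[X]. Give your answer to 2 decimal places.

E[X] = (8/23)·(-9) + (4/23)·(-3) + (5/23)·11 + (6/23)·12
     = 43/23 ≈ 1.87

1.87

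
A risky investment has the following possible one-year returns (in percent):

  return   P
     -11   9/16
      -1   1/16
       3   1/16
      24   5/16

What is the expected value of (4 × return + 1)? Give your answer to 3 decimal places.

E[4x+1] = (9/16)·(-43) + (1/16)·(-3) + (1/16)·13 + (5/16)·97
     = 27/4 ≈ 6.750

6.750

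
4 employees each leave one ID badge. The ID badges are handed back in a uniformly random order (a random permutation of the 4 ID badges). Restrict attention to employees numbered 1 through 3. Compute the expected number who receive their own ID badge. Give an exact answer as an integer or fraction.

3/4

Let Xᵢ = 1 if person i gets their own ID badge. For each i, P(Xᵢ=1) = 1/4.
By linearity of expectation, E[X₁+…+X_3] = 3·(1/4) = 3/4.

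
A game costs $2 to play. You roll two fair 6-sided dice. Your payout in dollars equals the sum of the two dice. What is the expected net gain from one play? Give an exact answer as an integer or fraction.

Distribution of the sum of the two dice: 2 w.p. 1/36, 3 w.p. 1/18, 4 w.p. 1/12, 5 w.p. 1/9, 6 w.p. 5/36, 7 w.p. 1/6, …
E[payout] = (1/36)·2 + (1/18)·3 + (1/12)·4 + (1/9)·5 + (5/36)·6 + (1/6)·7 + (5/36)·8 + (1/9)·9 + (1/12)·10 + (1/18)·11 + (1/36)·12 = 7
Expected profit = 7 − 2 = 5

$5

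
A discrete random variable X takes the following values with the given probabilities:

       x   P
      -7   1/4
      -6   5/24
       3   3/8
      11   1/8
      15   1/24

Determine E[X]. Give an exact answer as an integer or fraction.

E[X] = (1/4)·(-7) + (5/24)·(-6) + (3/8)·3 + (1/8)·11 + (1/24)·15
     = 1/8

1/8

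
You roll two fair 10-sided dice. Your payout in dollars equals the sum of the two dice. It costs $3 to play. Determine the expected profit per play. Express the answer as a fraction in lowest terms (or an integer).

Distribution of the sum of the two dice: 2 w.p. 1/100, 3 w.p. 1/50, 4 w.p. 3/100, 5 w.p. 1/25, 6 w.p. 1/20, 7 w.p. 3/50, …
E[payout] = (1/100)·2 + (1/50)·3 + (3/100)·4 + (1/25)·5 + (1/20)·6 + (3/50)·7 + (7/100)·8 + (2/25)·9 + (9/100)·10 + (1/10)·11 + (9/100)·12 + (2/25)·13 + (7/100)·14 + (3/50)·15 + (1/20)·16 + (1/25)·17 + (3/100)·18 + (1/50)·19 + (1/100)·20 = 11
Expected profit = 11 − 3 = 8

$8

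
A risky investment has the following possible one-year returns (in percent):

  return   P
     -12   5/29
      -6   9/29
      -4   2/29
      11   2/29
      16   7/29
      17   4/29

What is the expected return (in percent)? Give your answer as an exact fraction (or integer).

80/29

E[X] = (5/29)·(-12) + (9/29)·(-6) + (2/29)·(-4) + (2/29)·11 + (7/29)·16 + (4/29)·17
     = 80/29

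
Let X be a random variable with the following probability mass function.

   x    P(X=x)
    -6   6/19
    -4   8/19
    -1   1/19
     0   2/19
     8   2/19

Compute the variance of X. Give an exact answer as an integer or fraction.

6178/361

E[X] = (6/19)·(-6) + (8/19)·(-4) + (1/19)·(-1) + (2/19)·0 + (2/19)·8 = -53/19
E[X²] = (6/19)·36 + (8/19)·16 + (1/19)·1 + (2/19)·0 + (2/19)·64 = 473/19
Var(X) = 473/19 − (-53/19)² = 6178/361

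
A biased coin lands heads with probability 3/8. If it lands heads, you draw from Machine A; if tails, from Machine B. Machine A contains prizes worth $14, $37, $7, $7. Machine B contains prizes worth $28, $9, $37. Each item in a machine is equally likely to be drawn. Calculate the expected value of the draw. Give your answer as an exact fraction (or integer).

E[X | Machine A] = (14 + 37 + 7 + 7)/4 = 65/4
E[X | Machine B] = (28 + 9 + 37)/3 = 74/3
E[X] = (3/8)·65/4 + (5/8)·74/3 = 2065/96

2065/96 dollars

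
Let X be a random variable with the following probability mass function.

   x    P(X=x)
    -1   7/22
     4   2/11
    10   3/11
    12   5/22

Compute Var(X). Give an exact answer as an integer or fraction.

13961/484

E[X] = (7/22)·(-1) + (2/11)·4 + (3/11)·10 + (5/22)·12 = 129/22
E[X²] = (7/22)·1 + (2/11)·16 + (3/11)·100 + (5/22)·144 = 1391/22
Var(X) = 1391/22 − (129/22)² = 13961/484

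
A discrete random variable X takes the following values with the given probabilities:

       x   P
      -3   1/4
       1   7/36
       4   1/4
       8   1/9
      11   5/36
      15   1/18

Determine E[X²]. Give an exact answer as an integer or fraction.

1543/36

E[X²] = (1/4)·9 + (7/36)·1 + (1/4)·16 + (1/9)·64 + (5/36)·121 + (1/18)·225
     = 1543/36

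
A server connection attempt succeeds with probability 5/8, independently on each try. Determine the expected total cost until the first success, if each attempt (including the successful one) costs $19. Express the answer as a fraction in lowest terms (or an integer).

152/5 dollars

E[#attempts] = 1/p = 8/5; E[cost] = 19·8/5 = 152/5.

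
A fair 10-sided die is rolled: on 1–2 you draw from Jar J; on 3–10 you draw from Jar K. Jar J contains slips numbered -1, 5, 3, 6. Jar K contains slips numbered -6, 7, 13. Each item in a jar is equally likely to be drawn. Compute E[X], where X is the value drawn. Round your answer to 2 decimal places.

E[X | Jar J] = (-1 + 5 + 3 + 6)/4 = 13/4
E[X | Jar K] = (-6 + 7 + 13)/3 = 14/3
E[X] = (1/5)·13/4 + (4/5)·14/3 = 263/60 ≈ 4.38

4.38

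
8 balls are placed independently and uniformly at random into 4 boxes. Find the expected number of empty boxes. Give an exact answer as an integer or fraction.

6561/16384

Let Xⱼ=1 if box j is empty. P(Xⱼ=1) = ((4-1)/4)^8 = 6561/65536.
By linearity, E[#empty] = 4·6561/65536 = 6561/16384.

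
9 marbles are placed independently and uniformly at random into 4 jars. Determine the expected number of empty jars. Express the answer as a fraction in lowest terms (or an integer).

19683/65536

Let Xⱼ=1 if jar j is empty. P(Xⱼ=1) = ((4-1)/4)^9 = 19683/262144.
By linearity, E[#empty] = 4·19683/262144 = 19683/65536.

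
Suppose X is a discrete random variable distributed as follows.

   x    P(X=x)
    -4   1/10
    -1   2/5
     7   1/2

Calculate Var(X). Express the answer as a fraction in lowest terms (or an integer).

1921/100

E[X] = (1/10)·(-4) + (2/5)·(-1) + (1/2)·7 = 27/10
E[X²] = (1/10)·16 + (2/5)·1 + (1/2)·49 = 53/2
Var(X) = 53/2 − (27/10)² = 1921/100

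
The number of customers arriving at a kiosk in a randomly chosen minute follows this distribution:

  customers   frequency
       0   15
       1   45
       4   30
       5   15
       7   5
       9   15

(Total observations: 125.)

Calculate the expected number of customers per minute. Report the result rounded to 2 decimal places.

Total = 125, so P(customers=0) = 15/125, etc.
E[X] = (3/25)·0 + (9/25)·1 + (6/25)·4 + (3/25)·5 + (1/25)·7 + (3/25)·9
     = 82/25 ≈ 3.28

3.28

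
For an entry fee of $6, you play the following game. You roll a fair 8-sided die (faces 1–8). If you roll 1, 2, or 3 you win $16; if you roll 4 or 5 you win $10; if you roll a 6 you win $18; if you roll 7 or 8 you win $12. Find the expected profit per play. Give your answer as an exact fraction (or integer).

E[payout] = (1/4)·10 + (1/4)·12 + (3/8)·16 + (1/8)·18 = 55/4
Expected profit = 55/4 − 6 = 31/4

31/4 dollars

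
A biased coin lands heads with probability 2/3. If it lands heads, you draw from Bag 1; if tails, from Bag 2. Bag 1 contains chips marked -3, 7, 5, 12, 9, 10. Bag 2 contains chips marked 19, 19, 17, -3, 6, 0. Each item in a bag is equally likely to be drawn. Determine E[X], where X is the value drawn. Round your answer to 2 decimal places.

E[X | Bag 1] = (-3 + 7 + 5 + 12 + 9 + 10)/6 = 20/3
E[X | Bag 2] = (19 + 19 + 17 − 3 + 6 + 0)/6 = 29/3
E[X] = (2/3)·20/3 + (1/3)·29/3 = 23/3 ≈ 7.67

7.67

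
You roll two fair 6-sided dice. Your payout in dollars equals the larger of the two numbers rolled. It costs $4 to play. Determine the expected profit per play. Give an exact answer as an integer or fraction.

17/36 dollars

Distribution of the larger of the two numbers rolled: 1 w.p. 1/36, 2 w.p. 1/12, 3 w.p. 5/36, 4 w.p. 7/36, 5 w.p. 1/4, 6 w.p. 11/36
E[payout] = (1/36)·1 + (1/12)·2 + (5/36)·3 + (7/36)·4 + (1/4)·5 + (11/36)·6 = 161/36
Expected profit = 161/36 − 4 = 17/36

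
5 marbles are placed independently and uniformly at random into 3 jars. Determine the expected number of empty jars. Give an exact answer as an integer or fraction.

Let Xⱼ=1 if jar j is empty. P(Xⱼ=1) = ((3-1)/3)^5 = 32/243.
By linearity, E[#empty] = 3·32/243 = 32/81.

32/81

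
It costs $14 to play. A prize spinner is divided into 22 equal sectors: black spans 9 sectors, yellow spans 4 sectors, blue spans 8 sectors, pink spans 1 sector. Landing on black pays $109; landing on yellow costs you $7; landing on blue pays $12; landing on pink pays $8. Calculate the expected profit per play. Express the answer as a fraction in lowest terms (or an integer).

749/22 dollars

E[payout] = (9/22)·109 + (4/22)·(-7) + (8/22)·12 + (1/22)·8 = 1057/22
Expected profit = 1057/22 − 14 = 749/22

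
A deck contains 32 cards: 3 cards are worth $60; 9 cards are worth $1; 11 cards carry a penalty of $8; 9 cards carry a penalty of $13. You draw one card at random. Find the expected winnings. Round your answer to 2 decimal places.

E[payout] = (3/32)·60 + (9/32)·1 + (11/32)·(-8) + (9/32)·(-13) = -1/2
≈ -$0.50

-$0.50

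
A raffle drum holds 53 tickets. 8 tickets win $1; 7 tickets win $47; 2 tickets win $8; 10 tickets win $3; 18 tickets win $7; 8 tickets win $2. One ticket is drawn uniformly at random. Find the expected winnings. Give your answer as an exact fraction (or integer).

525/53 dollars

E[payout] = (8/53)·1 + (7/53)·47 + (2/53)·8 + (10/53)·3 + (18/53)·7 + (8/53)·2 = 525/53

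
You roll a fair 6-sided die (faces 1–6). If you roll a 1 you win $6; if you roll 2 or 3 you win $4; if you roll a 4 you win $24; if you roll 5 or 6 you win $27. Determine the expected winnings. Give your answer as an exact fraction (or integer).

46/3 dollars

E[payout] = (1/3)·4 + (1/6)·6 + (1/6)·24 + (1/3)·27 = 46/3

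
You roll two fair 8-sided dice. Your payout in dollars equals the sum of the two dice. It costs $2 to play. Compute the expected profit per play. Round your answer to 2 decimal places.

$7.00

Distribution of the sum of the two dice: 2 w.p. 1/64, 3 w.p. 1/32, 4 w.p. 3/64, 5 w.p. 1/16, 6 w.p. 5/64, 7 w.p. 3/32, …
E[payout] = (1/64)·2 + (1/32)·3 + (3/64)·4 + (1/16)·5 + (5/64)·6 + (3/32)·7 + (7/64)·8 + (1/8)·9 + (7/64)·10 + (3/32)·11 + (5/64)·12 + (1/16)·13 + (3/64)·14 + (1/32)·15 + (1/64)·16 = 9
Expected profit = 9 − 2 = 7 ≈ $7.00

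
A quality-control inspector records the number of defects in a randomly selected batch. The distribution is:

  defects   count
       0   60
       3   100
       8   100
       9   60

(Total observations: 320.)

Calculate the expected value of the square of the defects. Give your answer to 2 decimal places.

Total = 320, so P(defects=0) = 60/320, etc.
E[X²] = (3/16)·0 + (5/16)·9 + (5/16)·64 + (3/16)·81
     = 38 ≈ 38.00

38.00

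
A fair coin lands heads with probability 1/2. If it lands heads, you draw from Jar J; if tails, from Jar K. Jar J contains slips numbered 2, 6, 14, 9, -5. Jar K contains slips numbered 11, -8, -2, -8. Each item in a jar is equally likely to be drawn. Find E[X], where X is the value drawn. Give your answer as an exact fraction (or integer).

E[X | Jar J] = (2 + 6 + 14 + 9 − 5)/5 = 26/5
E[X | Jar K] = (11 − 8 − 2 − 8)/4 = -7/4
E[X] = (1/2)·26/5 + (1/2)·(-7/4) = 69/40

69/40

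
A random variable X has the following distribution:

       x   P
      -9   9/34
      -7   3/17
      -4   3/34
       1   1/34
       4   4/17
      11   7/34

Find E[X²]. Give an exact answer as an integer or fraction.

E[X²] = (9/34)·81 + (3/17)·49 + (3/34)·16 + (1/34)·1 + (4/17)·16 + (7/34)·121
     = 2047/34

2047/34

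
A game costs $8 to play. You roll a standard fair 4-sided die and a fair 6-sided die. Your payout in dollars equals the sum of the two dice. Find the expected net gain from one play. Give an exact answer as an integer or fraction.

Distribution of the sum of the two dice: 2 w.p. 1/24, 3 w.p. 1/12, 4 w.p. 1/8, 5 w.p. 1/6, 6 w.p. 1/6, 7 w.p. 1/6, …
E[payout] = (1/24)·2 + (1/12)·3 + (1/8)·4 + (1/6)·5 + (1/6)·6 + (1/6)·7 + (1/8)·8 + (1/12)·9 + (1/24)·10 = 6
Expected profit = 6 − 8 = -2

-$2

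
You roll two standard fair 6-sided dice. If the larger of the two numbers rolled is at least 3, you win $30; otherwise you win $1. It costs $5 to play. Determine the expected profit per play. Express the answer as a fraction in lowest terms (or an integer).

196/9 dollars

E[payout] = (1/9)·1 + (8/9)·30 = 241/9
Expected profit = 241/9 − 5 = 196/9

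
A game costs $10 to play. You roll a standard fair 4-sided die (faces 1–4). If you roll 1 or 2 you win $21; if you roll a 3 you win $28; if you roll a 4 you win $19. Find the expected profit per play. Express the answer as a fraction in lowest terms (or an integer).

E[payout] = (1/4)·19 + (1/2)·21 + (1/4)·28 = 89/4
Expected profit = 89/4 − 10 = 49/4

49/4 dollars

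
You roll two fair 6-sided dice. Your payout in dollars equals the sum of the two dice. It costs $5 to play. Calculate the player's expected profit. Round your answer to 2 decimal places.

Distribution of the sum of the two dice: 2 w.p. 1/36, 3 w.p. 1/18, 4 w.p. 1/12, 5 w.p. 1/9, 6 w.p. 5/36, 7 w.p. 1/6, …
E[payout] = (1/36)·2 + (1/18)·3 + (1/12)·4 + (1/9)·5 + (5/36)·6 + (1/6)·7 + (5/36)·8 + (1/9)·9 + (1/12)·10 + (1/18)·11 + (1/36)·12 = 7
Expected profit = 7 − 5 = 2 ≈ $2.00

$2.00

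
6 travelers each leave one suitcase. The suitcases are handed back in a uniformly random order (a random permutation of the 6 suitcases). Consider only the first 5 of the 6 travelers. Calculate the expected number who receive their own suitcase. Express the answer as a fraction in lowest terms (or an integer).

Let Xᵢ = 1 if person i gets their own suitcase. For each i, P(Xᵢ=1) = 1/6.
By linearity of expectation, E[X₁+…+X_5] = 5·(1/6) = 5/6.

5/6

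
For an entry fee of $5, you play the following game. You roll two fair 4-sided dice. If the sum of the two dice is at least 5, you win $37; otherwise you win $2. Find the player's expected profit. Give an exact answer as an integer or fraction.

E[payout] = (3/8)·2 + (5/8)·37 = 191/8
Expected profit = 191/8 − 5 = 151/8

151/8 dollars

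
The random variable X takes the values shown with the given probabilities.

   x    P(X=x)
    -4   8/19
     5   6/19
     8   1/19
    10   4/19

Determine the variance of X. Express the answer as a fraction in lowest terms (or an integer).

11982/361

E[X] = (8/19)·(-4) + (6/19)·5 + (1/19)·8 + (4/19)·10 = 46/19
E[X²] = (8/19)·16 + (6/19)·25 + (1/19)·64 + (4/19)·100 = 742/19
Var(X) = 742/19 − (46/19)² = 11982/361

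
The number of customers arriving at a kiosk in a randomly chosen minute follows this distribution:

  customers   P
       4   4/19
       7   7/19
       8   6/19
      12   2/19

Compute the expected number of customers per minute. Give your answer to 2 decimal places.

7.21

E[X] = (4/19)·4 + (7/19)·7 + (6/19)·8 + (2/19)·12
     = 137/19 ≈ 7.21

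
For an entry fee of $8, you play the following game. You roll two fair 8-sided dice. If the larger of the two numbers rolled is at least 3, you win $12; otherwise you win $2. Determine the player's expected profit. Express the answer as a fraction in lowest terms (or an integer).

E[payout] = (1/16)·2 + (15/16)·12 = 91/8
Expected profit = 91/8 − 8 = 27/8

27/8 dollars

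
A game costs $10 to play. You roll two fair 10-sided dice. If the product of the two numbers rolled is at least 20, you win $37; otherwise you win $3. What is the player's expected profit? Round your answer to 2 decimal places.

E[payout] = (21/50)·3 + (29/50)·37 = 568/25
Expected profit = 568/25 − 10 = 318/25 ≈ $12.72

$12.72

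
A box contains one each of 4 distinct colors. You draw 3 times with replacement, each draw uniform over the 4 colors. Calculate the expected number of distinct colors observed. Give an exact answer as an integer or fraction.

37/16

Let Xⱼ=1 if type j appears at least once. P(Xⱼ=1) = 1 − ((4−1)/4)^3 = 37/64.
E[#distinct] = 4·37/64 = 37/16.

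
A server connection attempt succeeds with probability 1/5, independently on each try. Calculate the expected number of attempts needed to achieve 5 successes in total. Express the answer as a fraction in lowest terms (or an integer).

By linearity (sum of 5 independent geometric waits), E[trials] = 5/p = 5/(1/5) = 25.

25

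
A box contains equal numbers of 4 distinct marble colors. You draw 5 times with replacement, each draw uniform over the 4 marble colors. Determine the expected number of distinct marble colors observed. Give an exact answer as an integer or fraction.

Let Xⱼ=1 if type j appears at least once. P(Xⱼ=1) = 1 − ((4−1)/4)^5 = 781/1024.
E[#distinct] = 4·781/1024 = 781/256.

781/256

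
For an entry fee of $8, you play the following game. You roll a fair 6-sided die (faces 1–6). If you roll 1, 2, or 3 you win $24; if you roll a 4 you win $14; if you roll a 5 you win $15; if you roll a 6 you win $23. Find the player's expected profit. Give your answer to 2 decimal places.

E[payout] = (1/6)·14 + (1/6)·15 + (1/6)·23 + (1/2)·24 = 62/3
Expected profit = 62/3 − 8 = 38/3 ≈ $12.67

$12.67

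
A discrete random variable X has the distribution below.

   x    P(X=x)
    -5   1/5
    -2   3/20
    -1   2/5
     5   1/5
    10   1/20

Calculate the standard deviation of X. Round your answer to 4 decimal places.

E[X] = -1/5, E[X²] = 16
Var(X) = E[X²] − (E[X])² = 16 − 1/25 = 399/25
SD(X) = √(399/25) ≈ 3.9950

3.9950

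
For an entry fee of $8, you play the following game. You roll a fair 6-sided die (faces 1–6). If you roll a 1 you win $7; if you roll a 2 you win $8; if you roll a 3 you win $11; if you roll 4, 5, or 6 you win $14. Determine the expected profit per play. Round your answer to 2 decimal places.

E[payout] = (1/6)·7 + (1/6)·8 + (1/6)·11 + (1/2)·14 = 34/3
Expected profit = 34/3 − 8 = 10/3 ≈ $3.33

$3.33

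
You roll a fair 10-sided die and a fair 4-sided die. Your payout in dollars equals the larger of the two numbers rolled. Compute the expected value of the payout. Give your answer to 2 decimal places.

$5.75

Distribution of the larger of the two numbers rolled: 1 w.p. 1/40, 2 w.p. 3/40, 3 w.p. 1/8, 4 w.p. 7/40, 5 w.p. 1/10, 6 w.p. 1/10, …
E[payout] = (1/40)·1 + (3/40)·2 + (1/8)·3 + (7/40)·4 + (1/10)·5 + (1/10)·6 + (1/10)·7 + (1/10)·8 + (1/10)·9 + (1/10)·10 = 23/4
≈ $5.75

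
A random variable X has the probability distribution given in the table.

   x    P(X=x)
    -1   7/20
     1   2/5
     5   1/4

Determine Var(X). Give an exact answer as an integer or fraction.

531/100

E[X] = (7/20)·(-1) + (2/5)·1 + (1/4)·5 = 13/10
E[X²] = (7/20)·1 + (2/5)·1 + (1/4)·25 = 7
Var(X) = 7 − (13/10)² = 531/100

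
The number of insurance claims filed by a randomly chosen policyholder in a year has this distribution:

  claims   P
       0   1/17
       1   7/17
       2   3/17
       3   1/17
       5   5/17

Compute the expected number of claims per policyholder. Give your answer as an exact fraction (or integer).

41/17

E[X] = (1/17)·0 + (7/17)·1 + (3/17)·2 + (1/17)·3 + (5/17)·5
     = 41/17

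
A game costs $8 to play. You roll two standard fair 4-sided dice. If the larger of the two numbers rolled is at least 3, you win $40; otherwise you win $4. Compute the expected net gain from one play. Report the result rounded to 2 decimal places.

E[payout] = (1/4)·4 + (3/4)·40 = 31
Expected profit = 31 − 8 = 23 ≈ $23.00

$23.00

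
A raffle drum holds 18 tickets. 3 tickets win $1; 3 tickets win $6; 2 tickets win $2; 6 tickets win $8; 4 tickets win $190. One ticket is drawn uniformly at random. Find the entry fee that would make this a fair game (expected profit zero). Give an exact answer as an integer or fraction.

E[payout] = (3/18)·1 + (3/18)·6 + (2/18)·2 + (6/18)·8 + (4/18)·190 = 833/18
Fair fee = E[payout] = 833/18

833/18 dollars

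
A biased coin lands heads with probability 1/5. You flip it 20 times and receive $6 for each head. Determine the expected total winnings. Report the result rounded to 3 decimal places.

E[#heads] = 20·1/5 = 4 (linearity over flips).
E[winnings] = 6·4 = 24.
≈ 24.000

$24.000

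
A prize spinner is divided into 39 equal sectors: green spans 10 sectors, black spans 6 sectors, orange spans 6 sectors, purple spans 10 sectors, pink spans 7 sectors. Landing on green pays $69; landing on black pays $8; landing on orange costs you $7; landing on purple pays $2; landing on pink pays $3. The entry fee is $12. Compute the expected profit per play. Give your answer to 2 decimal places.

$6.90

E[payout] = (10/39)·69 + (6/39)·8 + (6/39)·(-7) + (10/39)·2 + (7/39)·3 = 737/39
Expected profit = 737/39 − 12 = 269/39 ≈ $6.90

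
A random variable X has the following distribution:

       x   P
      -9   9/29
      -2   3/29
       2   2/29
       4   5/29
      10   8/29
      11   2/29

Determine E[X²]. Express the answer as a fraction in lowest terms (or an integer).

E[X²] = (9/29)·81 + (3/29)·4 + (2/29)·4 + (5/29)·16 + (8/29)·100 + (2/29)·121
     = 1871/29

1871/29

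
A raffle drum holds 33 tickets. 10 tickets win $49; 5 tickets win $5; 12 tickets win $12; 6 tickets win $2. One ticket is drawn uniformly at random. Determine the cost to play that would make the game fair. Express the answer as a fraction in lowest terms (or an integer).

E[payout] = (10/33)·49 + (5/33)·5 + (12/33)·12 + (6/33)·2 = 61/3
Fair fee = E[payout] = 61/3

61/3 dollars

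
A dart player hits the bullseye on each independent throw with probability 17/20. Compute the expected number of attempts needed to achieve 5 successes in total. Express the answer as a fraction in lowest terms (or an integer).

100/17

By linearity (sum of 5 independent geometric waits), E[trials] = 5/p = 5/(17/20) = 100/17.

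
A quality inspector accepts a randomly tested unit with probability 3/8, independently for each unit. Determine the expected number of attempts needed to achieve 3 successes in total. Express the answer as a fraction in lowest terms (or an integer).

8

By linearity (sum of 3 independent geometric waits), E[trials] = 3/p = 3/(3/8) = 8.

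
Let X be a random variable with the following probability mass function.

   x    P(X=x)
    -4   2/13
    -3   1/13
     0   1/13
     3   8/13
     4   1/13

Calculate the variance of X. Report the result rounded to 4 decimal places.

E[X] = (2/13)·(-4) + (1/13)·(-3) + (1/13)·0 + (8/13)·3 + (1/13)·4 = 17/13
E[X²] = (2/13)·16 + (1/13)·9 + (1/13)·0 + (8/13)·9 + (1/13)·16 = 129/13
Var(X) = 129/13 − (17/13)² = 1388/169 ≈ 8.2130

8.2130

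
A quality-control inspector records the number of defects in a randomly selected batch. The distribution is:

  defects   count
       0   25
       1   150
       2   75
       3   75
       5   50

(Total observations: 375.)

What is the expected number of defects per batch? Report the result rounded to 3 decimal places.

2.067

Total = 375, so P(defects=0) = 25/375, etc.
E[X] = (1/15)·0 + (2/5)·1 + (1/5)·2 + (1/5)·3 + (2/15)·5
     = 31/15 ≈ 2.067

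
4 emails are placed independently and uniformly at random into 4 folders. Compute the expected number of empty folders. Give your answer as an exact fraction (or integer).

81/64

Let Xⱼ=1 if folder j is empty. P(Xⱼ=1) = ((4-1)/4)^4 = 81/256.
By linearity, E[#empty] = 4·81/256 = 81/64.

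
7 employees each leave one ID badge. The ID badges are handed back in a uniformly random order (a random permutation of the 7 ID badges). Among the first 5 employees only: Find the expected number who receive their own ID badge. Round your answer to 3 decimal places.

0.714

Let Xᵢ = 1 if person i gets their own ID badge. For each i, P(Xᵢ=1) = 1/7.
By linearity of expectation, E[X₁+…+X_5] = 5·(1/7) = 5/7.
≈ 0.714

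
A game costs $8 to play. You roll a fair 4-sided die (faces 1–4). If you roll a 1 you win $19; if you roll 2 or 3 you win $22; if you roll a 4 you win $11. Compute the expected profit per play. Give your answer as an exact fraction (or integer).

21/2 dollars

E[payout] = (1/4)·11 + (1/4)·19 + (1/2)·22 = 37/2
Expected profit = 37/2 − 8 = 21/2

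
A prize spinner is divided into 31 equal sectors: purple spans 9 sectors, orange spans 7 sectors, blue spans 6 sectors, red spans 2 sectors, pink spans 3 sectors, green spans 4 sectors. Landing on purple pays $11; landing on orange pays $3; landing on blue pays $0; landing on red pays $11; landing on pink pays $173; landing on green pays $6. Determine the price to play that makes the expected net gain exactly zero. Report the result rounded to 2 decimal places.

E[payout] = (9/31)·11 + (7/31)·3 + (6/31)·0 + (2/31)·11 + (3/31)·173 + (4/31)·6 = 685/31
Fair fee = E[payout] = 685/31 ≈ $22.10

$22.10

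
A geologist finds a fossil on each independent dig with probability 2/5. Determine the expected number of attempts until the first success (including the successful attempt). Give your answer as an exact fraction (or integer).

For a geometric distribution, E[trials] = 1/p = 1/(2/5) = 5/2.

5/2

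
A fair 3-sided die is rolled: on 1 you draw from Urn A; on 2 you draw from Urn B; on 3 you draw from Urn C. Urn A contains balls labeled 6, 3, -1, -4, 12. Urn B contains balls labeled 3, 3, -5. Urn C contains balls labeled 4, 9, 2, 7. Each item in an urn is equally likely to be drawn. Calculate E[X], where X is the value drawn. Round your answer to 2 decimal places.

3.01

E[X | Urn A] = (6 + 3 − 1 − 4 + 12)/5 = 16/5
E[X | Urn B] = (3 + 3 − 5)/3 = 1/3
E[X | Urn C] = (4 + 9 + 2 + 7)/4 = 11/2
E[X] = (1/3)·16/5 + (1/3)·1/3 + (1/3)·11/2 = 271/90 ≈ 3.01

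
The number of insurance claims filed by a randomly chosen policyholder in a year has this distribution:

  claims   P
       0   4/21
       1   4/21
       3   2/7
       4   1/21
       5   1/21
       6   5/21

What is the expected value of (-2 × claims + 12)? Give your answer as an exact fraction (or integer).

130/21

E[-2x+12] = (4/21)·12 + (4/21)·10 + (2/7)·6 + (1/21)·4 + (1/21)·2 + (5/21)·0
     = 130/21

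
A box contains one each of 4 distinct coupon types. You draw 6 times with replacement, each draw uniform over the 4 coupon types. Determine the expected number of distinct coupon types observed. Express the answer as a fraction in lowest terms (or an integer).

3367/1024

Let Xⱼ=1 if type j appears at least once. P(Xⱼ=1) = 1 − ((4−1)/4)^6 = 3367/4096.
E[#distinct] = 4·3367/4096 = 3367/1024.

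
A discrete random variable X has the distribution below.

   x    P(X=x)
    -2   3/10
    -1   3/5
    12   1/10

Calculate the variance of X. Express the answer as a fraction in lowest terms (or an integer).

E[X] = (3/10)·(-2) + (3/5)·(-1) + (1/10)·12 = 0
E[X²] = (3/10)·4 + (3/5)·1 + (1/10)·144 = 81/5
Var(X) = 81/5 − (0)² = 81/5

81/5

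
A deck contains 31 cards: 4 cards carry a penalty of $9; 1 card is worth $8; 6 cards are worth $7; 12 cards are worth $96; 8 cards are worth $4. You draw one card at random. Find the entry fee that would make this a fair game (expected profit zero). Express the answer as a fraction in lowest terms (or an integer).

1198/31 dollars

E[payout] = (4/31)·(-9) + (1/31)·8 + (6/31)·7 + (12/31)·96 + (8/31)·4 = 1198/31
Fair fee = E[payout] = 1198/31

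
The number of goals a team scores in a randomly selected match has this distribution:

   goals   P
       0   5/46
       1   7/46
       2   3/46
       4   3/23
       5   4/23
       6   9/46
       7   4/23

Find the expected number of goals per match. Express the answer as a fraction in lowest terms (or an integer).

187/46

E[X] = (5/46)·0 + (7/46)·1 + (3/46)·2 + (3/23)·4 + (4/23)·5 + (9/46)·6 + (4/23)·7
     = 187/46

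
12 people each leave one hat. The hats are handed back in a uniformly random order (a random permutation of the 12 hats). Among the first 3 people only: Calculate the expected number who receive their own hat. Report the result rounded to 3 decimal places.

0.250

Let Xᵢ = 1 if person i gets their own hat. For each i, P(Xᵢ=1) = 1/12.
By linearity of expectation, E[X₁+…+X_3] = 3·(1/12) = 1/4.
≈ 0.250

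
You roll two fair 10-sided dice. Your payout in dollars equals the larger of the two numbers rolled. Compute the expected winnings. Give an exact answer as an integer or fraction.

143/20 dollars

Distribution of the larger of the two numbers rolled: 1 w.p. 1/100, 2 w.p. 3/100, 3 w.p. 1/20, 4 w.p. 7/100, 5 w.p. 9/100, 6 w.p. 11/100, …
E[payout] = (1/100)·1 + (3/100)·2 + (1/20)·3 + (7/100)·4 + (9/100)·5 + (11/100)·6 + (13/100)·7 + (3/20)·8 + (17/100)·9 + (19/100)·10 = 143/20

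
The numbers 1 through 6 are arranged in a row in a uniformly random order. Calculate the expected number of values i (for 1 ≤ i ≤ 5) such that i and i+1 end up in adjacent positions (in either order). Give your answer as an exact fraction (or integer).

For each i ∈ {1,…,5}, let Xᵢ = 1 if i and i+1 are adjacent. P(Xᵢ=1) = 2·(6−1)!/6! = 2/6.
By linearity, E[ΣXᵢ] = (5)·(2/6) = 5/3.

5/3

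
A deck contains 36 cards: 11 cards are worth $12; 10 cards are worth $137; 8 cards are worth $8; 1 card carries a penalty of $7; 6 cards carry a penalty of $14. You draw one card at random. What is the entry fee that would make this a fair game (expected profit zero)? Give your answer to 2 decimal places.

E[payout] = (11/36)·12 + (10/36)·137 + (8/36)·8 + (1/36)·(-7) + (6/36)·(-14) = 1475/36
Fair fee = E[payout] = 1475/36 ≈ $40.97

$40.97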